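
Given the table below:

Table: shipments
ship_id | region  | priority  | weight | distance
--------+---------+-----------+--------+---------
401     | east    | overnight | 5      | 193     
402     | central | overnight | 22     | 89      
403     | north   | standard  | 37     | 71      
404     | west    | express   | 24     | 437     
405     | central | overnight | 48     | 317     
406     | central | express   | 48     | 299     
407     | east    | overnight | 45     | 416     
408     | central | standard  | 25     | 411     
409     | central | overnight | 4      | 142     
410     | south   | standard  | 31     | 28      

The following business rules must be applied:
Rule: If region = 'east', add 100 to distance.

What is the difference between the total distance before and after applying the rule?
200

Step 1: Original sum of distance = 2403
Step 2: 2 records have region = 'east'
Step 3: Each affected record changes by 100
Step 4: Total change = 2 × 100 = 200
Step 5: New sum = 2403 + 200 = 2603
Step 6: Difference = |2603 - 2403| = 200
        (Sum increased by 200)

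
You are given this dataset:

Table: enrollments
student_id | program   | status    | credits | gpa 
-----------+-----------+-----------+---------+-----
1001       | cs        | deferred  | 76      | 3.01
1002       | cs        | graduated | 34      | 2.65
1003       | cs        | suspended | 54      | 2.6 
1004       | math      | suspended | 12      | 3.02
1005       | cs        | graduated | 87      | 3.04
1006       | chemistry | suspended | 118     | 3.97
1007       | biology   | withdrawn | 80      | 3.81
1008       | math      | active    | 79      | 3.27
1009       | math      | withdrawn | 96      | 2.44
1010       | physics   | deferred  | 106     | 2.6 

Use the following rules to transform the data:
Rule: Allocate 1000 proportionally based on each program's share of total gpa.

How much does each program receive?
biology: 125.29, chemistry: 130.55, cs: 371.59, math: 287.08, physics: 85.5

Step 1: Calculate total gpa = 30.41
Step 2: Calculate each program's proportion:
  biology: 3.81/30.41 = 12.53% → 125.29
  chemistry: 3.97/30.41 = 13.05% → 130.55
  cs: 11.3/30.41 = 37.16% → 371.59
  math: 8.73/30.41 = 28.71% → 287.08
  physics: 2.6/30.41 = 8.55% → 85.5
Step 3: Verify: sum of allocations ≈ 1000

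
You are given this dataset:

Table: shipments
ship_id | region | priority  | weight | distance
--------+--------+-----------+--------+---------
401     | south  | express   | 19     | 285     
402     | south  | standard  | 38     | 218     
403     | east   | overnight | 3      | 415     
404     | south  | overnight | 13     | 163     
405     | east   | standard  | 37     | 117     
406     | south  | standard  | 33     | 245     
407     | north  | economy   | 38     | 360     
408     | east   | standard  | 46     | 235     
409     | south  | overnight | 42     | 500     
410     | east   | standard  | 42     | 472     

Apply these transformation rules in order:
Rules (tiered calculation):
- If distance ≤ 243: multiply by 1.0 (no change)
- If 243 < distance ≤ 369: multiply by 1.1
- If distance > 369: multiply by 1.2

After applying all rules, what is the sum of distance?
3376.4

Step 1: Tier 1 (distance ≤ 243): 4 records, sum = 733 × 1.0 = 733.0
Step 2: Tier 2 (243 < distance ≤ 369): 3 records, sum = 890 × 1.1 = 979.0
Step 3: Tier 3 (distance > 369): 3 records, sum = 1387 × 1.2 = 1664.4
Step 4: Final sum = 733.0 + 979.0 + 1664.4 = 3376.4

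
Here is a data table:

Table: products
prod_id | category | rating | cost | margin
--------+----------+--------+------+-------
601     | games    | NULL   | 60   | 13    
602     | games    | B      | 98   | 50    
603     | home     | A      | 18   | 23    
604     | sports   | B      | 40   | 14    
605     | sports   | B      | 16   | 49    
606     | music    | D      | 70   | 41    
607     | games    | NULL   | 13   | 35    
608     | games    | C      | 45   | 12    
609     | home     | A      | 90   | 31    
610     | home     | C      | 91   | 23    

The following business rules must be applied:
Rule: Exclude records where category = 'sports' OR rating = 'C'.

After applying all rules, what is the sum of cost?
349

Step 1: Find records where category = 'sports' OR rating = 'C'
Step 2: 4 records match, summing to 192
Step 3: Original sum: 541
Step 4: Remaining sum = 541 - 192 = 349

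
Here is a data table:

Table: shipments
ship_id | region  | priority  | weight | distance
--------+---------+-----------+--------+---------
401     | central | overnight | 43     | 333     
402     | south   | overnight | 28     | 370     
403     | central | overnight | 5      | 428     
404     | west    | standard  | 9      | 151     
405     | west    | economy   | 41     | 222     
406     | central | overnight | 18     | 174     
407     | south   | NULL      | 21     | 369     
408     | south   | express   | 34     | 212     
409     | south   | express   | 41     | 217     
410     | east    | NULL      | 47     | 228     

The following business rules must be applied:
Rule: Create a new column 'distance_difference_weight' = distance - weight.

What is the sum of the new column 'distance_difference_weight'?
2417

Step 1: For each record, compute distance - weight
Example calculations:
  333 - 43 = 290
  370 - 28 = 342
  428 - 5 = 423
  ...
Step 2: Sum all derived values
Step 3: Total = 2417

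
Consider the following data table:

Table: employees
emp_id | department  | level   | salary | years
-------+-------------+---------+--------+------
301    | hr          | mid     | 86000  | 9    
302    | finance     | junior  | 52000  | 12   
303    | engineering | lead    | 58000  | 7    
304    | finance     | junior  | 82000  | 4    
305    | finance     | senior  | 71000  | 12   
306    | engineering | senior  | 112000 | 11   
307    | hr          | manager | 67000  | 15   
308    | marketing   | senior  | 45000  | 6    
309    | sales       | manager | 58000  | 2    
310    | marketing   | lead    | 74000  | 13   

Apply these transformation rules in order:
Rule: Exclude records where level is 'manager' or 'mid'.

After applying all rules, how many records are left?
7

Step 1: Count records to exclude
  - 2 (manager) + 1 (mid) = 3 records
Step 2: Total records: 10
Step 3: Remaining = 10 - 3 = 7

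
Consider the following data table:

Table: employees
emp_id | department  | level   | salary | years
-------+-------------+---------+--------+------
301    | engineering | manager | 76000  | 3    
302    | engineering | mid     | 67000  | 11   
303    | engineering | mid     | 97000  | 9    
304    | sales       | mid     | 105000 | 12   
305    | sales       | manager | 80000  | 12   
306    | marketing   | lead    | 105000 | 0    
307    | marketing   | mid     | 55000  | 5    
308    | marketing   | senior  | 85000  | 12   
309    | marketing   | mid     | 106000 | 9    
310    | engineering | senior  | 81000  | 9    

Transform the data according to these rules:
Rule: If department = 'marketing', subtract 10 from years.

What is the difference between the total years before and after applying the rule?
40

Step 1: Original sum of years = 82
Step 2: 4 records have department = 'marketing'
Step 3: Each affected record changes by -10
Step 4: Total change = 4 × -10 = -40
Step 5: New sum = 82 + -40 = 42
Step 6: Difference = |42 - 82| = 40
        (Sum decreased by 40)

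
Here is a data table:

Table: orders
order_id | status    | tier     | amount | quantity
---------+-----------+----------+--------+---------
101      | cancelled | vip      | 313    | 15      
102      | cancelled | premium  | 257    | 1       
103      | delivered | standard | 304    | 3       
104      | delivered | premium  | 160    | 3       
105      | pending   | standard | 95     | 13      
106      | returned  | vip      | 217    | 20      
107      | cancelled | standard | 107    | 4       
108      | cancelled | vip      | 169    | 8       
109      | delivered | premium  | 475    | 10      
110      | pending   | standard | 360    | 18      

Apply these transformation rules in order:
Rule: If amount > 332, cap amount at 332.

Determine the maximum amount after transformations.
332

Step 1: Original maximum amount = 475
Step 2: Apply cap at 332
Step 3: 2 records had amount > 332 and were capped
Step 4: Maximum after transformation = 332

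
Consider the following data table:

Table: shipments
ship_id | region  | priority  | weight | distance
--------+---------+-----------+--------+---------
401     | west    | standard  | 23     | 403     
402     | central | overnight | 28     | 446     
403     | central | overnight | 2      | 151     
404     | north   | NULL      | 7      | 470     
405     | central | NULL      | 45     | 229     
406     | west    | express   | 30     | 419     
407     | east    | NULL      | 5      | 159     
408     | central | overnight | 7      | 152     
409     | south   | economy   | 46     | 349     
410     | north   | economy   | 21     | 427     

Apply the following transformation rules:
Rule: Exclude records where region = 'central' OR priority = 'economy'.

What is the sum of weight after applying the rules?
65

Step 1: Find records where region = 'central' OR priority = 'economy'
Step 2: 6 records match, summing to 149
Step 3: Original sum: 214
Step 4: Remaining sum = 214 - 149 = 65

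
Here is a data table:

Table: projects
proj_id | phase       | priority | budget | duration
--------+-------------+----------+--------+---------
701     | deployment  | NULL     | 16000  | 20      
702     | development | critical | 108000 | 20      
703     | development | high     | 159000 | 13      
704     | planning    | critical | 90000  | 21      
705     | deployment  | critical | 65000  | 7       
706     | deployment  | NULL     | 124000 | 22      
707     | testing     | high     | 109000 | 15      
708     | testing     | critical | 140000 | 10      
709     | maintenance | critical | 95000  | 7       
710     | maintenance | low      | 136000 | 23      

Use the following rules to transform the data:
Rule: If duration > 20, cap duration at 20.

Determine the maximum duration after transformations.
20

Step 1: Original maximum duration = 23
Step 2: Apply cap at 20
Step 3: 3 records had duration > 20 and were capped
Step 4: Maximum after transformation = 20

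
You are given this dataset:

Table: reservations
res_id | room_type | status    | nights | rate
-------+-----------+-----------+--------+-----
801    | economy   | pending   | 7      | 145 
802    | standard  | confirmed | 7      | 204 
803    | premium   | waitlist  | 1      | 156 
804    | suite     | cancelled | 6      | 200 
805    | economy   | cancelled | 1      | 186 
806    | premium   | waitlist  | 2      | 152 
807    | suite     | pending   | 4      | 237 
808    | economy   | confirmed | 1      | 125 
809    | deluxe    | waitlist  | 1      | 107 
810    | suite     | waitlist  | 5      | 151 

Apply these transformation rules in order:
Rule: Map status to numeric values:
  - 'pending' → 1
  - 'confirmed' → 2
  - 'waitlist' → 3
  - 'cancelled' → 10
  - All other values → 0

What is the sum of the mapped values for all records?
38

Step 1: Apply mapping to each record
Step 2: Count by status:
  'pending': 2 records × 1 = 2
  'confirmed': 2 records × 2 = 4
  'waitlist': 4 records × 3 = 12
  'cancelled': 2 records × 10 = 20
Step 3: Sum all mapped values = 38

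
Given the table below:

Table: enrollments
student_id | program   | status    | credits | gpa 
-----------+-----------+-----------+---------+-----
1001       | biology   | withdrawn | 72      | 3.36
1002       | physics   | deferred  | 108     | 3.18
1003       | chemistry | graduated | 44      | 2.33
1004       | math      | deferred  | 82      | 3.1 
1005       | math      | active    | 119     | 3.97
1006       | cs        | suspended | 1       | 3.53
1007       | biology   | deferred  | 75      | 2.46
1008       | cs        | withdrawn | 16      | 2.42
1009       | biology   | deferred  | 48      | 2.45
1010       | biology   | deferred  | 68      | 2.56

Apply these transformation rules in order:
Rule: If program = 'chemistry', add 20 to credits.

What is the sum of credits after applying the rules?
653

Step 1: Count records where program = 'chemistry': 1
Step 2: Total bonus added: 1 × 20 = 20
Step 3: Original sum of credits: 633
Step 4: Final sum = 633 + 20 = 653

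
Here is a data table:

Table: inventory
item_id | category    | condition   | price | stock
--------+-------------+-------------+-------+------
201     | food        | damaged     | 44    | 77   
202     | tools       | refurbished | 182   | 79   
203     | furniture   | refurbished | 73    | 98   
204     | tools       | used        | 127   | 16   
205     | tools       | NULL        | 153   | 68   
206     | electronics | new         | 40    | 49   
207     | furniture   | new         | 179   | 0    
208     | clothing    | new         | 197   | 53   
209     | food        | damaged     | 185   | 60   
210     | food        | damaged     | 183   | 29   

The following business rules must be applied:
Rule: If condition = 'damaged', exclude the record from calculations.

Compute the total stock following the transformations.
363

Step 1: Identify records where condition = 'damaged'
Step 2: The excluded records sum to 166
Step 3: Original total stock = 529
Step 4: Remaining total = 529 - 166 = 363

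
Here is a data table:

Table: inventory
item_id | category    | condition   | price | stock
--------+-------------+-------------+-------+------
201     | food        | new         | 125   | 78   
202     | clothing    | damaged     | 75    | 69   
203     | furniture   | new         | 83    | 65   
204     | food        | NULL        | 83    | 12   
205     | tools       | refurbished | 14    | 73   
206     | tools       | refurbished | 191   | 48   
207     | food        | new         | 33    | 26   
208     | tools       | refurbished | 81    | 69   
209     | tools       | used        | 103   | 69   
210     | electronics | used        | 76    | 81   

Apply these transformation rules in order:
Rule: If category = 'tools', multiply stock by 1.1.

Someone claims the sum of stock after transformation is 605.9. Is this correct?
No, the correct result is 615.9.

Step 1: Calculate the correct sum after transformation
Step 2: Apply multiplier 1.1 to records where category = 'tools'
Step 3: Correct result = 615.9
Step 4: Claimed result = 605.9
Step 5: 615.9 ≠ 605.9
Conclusion: The claimed result is incorrect. The correct answer is 615.9.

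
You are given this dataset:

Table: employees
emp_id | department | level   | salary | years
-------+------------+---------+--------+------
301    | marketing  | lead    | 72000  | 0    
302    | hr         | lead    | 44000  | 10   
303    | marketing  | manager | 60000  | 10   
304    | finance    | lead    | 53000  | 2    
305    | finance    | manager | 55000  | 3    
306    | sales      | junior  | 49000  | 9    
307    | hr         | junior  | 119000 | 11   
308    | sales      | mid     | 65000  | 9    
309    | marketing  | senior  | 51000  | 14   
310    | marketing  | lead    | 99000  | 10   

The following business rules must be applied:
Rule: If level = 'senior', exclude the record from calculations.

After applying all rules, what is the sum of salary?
616000

Step 1: Identify records where level = 'senior'
Step 2: The excluded records sum to 51000
Step 3: Original total salary = 667000
Step 4: Remaining total = 667000 - 51000 = 616000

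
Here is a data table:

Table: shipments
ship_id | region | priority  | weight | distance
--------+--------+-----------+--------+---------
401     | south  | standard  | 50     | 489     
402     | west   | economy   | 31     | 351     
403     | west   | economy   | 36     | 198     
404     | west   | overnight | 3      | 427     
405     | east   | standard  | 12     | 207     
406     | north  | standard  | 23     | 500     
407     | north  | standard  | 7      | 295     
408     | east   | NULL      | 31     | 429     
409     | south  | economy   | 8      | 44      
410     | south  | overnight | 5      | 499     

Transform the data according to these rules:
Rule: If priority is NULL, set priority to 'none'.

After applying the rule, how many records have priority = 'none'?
1

Step 1: Count records where priority IS NULL
Step 2: Found 1 records with NULL priority
Step 3: These records will have priority set to 'none'
Step 4: Records already having priority = 'none': 0
Step 5: Answer: 1 + 0 = 1 records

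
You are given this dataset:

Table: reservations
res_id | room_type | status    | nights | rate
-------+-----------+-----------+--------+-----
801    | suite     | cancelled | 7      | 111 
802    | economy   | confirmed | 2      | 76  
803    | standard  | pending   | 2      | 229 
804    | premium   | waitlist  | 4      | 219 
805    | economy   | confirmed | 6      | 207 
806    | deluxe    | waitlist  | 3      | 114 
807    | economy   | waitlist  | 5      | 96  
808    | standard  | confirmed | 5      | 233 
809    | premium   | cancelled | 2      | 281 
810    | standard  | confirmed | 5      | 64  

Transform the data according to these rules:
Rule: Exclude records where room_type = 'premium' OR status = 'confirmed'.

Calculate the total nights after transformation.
17

Step 1: Find records where room_type = 'premium' OR status = 'confirmed'
Step 2: 6 records match, summing to 24
Step 3: Original sum: 41
Step 4: Remaining sum = 41 - 24 = 17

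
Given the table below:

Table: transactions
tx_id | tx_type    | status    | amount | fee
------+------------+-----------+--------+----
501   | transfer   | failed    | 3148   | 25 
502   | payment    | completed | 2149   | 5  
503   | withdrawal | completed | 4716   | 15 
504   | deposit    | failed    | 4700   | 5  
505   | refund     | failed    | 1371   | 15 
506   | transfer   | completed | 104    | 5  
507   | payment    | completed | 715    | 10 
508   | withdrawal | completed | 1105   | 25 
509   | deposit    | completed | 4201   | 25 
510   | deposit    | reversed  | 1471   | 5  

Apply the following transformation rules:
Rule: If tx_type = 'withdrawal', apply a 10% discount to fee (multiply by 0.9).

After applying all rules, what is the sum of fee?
131.0

Step 1: Records with tx_type = 'withdrawal' have total fee = 40
Step 2: Apply multiplier: 40 × 0.9 = 36.0
Step 3: Other records total: 95
Step 4: Final sum = 36.0 + 95 = 131.0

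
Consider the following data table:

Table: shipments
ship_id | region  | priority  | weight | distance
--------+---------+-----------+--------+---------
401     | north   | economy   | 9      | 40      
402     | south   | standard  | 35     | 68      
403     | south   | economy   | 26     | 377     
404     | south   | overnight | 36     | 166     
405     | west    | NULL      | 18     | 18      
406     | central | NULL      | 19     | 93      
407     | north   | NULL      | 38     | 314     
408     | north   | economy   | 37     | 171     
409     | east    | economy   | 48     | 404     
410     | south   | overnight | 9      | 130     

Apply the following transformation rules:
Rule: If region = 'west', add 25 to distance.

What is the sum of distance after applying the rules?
1806

Step 1: Count records where region = 'west': 1
Step 2: Total bonus added: 1 × 25 = 25
Step 3: Original sum of distance: 1781
Step 4: Final sum = 1781 + 25 = 1806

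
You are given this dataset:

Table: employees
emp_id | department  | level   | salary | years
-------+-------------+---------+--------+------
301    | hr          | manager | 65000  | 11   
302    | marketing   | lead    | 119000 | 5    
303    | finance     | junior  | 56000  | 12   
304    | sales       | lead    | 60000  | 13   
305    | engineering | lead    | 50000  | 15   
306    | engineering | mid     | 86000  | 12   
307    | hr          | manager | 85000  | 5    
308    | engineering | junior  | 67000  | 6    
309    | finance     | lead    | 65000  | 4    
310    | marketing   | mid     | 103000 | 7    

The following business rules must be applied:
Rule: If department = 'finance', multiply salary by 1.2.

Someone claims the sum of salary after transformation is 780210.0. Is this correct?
No, the correct result is 780200.0.

Step 1: Calculate the correct sum after transformation
Step 2: Apply multiplier 1.2 to records where department = 'finance'
Step 3: Correct result = 780200.0
Step 4: Claimed result = 780210.0
Step 5: 780200.0 ≠ 780210.0
Conclusion: The claimed result is incorrect. The correct answer is 780200.0.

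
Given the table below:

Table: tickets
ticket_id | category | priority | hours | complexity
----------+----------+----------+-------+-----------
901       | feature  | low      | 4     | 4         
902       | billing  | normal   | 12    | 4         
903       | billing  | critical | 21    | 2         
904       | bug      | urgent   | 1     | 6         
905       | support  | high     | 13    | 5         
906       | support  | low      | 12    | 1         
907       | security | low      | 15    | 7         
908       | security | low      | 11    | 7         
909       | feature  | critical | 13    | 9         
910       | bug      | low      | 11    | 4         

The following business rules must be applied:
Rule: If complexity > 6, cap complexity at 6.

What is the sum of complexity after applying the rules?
44

Step 1: 3 records have complexity > 6
Step 2: These records originally summed to 23
Step 3: After capping: 3 × 6 = 18
Step 4: Unaffected records sum: 26
Step 5: Final sum = 18 + 26 = 44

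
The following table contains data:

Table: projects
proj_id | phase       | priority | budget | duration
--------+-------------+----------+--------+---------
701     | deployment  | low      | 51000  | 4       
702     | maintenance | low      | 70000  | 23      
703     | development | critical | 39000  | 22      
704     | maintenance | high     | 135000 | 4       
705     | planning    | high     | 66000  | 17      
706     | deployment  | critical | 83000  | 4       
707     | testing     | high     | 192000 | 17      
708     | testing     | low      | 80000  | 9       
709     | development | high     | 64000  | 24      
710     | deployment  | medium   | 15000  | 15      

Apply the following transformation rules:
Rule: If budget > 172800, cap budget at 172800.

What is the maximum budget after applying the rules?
172800

Step 1: Original maximum budget = 192000
Step 2: Apply cap at 172800
Step 3: 1 records had budget > 172800 and were capped
Step 4: Maximum after transformation = 172800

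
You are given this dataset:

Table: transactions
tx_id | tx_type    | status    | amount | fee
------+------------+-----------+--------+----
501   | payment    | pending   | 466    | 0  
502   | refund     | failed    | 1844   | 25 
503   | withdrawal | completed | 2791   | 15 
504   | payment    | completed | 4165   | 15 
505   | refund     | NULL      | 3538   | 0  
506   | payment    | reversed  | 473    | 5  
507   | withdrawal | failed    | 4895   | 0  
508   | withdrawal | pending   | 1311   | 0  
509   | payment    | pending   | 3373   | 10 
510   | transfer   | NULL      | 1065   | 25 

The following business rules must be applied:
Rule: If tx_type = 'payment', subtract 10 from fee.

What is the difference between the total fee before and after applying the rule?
40

Step 1: Original sum of fee = 95
Step 2: 4 records have tx_type = 'payment'
Step 3: Each affected record changes by -10
Step 4: Total change = 4 × -10 = -40
Step 5: New sum = 95 + -40 = 55
Step 6: Difference = |55 - 95| = 40
        (Sum decreased by 40)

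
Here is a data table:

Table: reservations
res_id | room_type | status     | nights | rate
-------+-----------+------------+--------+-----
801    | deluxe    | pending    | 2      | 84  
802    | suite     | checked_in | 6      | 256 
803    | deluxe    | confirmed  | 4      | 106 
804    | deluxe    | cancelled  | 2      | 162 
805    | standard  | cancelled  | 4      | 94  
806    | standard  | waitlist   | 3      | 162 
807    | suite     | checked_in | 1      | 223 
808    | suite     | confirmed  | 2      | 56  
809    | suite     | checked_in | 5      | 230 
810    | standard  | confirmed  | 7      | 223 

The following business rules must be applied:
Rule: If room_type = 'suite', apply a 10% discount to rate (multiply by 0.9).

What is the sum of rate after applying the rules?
1519.5

Step 1: Records with room_type = 'suite' have total rate = 765
Step 2: Apply multiplier: 765 × 0.9 = 688.5
Step 3: Other records total: 831
Step 4: Final sum = 688.5 + 831 = 1519.5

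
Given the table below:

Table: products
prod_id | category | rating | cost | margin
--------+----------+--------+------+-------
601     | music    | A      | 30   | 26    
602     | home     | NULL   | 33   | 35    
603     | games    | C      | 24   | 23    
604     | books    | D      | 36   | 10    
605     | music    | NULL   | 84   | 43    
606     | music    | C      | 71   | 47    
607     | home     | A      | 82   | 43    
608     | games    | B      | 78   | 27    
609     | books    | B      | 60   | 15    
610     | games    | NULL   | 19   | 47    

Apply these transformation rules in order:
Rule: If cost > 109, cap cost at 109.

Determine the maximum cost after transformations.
84

Step 1: Original maximum cost = 84
Step 2: Check cap of 109 against maximum
Step 3: No records exceed the cap (max 84 <= cap 109), so no capping applies
Step 4: Maximum after transformation = 84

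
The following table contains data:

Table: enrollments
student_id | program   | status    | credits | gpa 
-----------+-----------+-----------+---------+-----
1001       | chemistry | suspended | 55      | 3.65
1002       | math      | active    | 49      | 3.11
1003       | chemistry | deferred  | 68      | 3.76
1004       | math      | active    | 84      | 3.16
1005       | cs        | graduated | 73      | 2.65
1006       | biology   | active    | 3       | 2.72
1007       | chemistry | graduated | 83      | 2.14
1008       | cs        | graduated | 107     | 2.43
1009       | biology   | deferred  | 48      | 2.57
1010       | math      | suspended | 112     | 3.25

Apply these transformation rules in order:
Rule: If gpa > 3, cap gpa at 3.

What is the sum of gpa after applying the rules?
27.51

Step 1: 5 records have gpa > 3
Step 2: These records originally summed to 16.93
Step 3: After capping: 5 × 3 = 15
Step 4: Unaffected records sum: 12.51
Step 5: Final sum = 15 + 12.51 = 27.51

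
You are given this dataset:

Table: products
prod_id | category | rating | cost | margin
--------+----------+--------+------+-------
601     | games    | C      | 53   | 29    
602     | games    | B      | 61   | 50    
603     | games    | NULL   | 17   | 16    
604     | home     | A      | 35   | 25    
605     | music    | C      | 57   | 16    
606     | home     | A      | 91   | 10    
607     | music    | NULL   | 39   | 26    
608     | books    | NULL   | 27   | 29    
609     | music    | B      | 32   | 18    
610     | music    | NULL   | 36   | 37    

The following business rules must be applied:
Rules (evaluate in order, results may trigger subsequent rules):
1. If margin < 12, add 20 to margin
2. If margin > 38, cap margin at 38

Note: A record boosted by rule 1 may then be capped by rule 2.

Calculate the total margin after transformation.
264

Step 1: Apply rule 1 to records with margin < 12
  - 1 records get bonus of 20
  - Of these, 0 records then exceed 38 and get capped
Step 2: Apply rule 2 to records with margin > 38
  - 1 records (original) are capped
Step 3: Calculate final sum = 264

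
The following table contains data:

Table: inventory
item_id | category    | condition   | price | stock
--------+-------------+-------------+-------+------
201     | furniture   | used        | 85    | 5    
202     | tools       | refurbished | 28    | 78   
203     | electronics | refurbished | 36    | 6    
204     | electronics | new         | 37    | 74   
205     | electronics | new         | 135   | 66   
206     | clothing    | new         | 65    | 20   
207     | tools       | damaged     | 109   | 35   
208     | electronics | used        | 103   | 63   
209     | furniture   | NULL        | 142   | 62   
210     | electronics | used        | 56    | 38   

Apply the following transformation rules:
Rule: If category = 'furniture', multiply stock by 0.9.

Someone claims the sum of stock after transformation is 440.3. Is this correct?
Yes, the result is correct.

Step 1: Calculate the correct sum after transformation
Step 2: Apply multiplier 0.9 to records where category = 'furniture'
Step 3: Correct result = 440.3
Step 4: Claimed result = 440.3
Step 5: 440.3 = 440.3 ✓
Conclusion: The claimed result is correct.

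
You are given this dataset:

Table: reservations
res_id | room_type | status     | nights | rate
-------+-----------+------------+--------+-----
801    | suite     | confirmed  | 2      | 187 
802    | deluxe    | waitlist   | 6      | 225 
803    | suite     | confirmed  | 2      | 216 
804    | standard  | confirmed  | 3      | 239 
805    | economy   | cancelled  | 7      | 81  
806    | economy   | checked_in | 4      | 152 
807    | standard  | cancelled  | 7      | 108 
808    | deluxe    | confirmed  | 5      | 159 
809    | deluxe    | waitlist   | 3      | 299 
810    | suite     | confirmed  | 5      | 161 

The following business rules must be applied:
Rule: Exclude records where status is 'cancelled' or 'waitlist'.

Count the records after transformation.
6

Step 1: Count records to exclude
  - 2 (cancelled) + 2 (waitlist) = 4 records
Step 2: Total records: 10
Step 3: Remaining = 10 - 4 = 6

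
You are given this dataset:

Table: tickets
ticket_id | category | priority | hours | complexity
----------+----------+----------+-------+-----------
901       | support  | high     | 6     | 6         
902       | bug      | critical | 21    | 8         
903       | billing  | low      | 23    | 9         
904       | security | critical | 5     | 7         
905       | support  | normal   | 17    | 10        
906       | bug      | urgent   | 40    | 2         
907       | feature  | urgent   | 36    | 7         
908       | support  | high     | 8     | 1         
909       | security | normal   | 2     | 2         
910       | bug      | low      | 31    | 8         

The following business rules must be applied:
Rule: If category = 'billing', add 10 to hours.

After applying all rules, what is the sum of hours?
199

Step 1: Count records where category = 'billing': 1
Step 2: Total bonus added: 1 × 10 = 10
Step 3: Original sum of hours: 189
Step 4: Final sum = 189 + 10 = 199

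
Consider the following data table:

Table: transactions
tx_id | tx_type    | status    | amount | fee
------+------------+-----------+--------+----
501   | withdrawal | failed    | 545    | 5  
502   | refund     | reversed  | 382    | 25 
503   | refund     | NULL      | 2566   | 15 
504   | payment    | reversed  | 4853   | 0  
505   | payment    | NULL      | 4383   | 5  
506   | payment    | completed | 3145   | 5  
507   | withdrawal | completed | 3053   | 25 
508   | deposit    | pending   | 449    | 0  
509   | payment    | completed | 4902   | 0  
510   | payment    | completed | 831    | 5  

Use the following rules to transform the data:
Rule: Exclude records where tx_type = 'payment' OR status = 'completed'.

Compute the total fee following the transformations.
45

Step 1: Find records where tx_type = 'payment' OR status = 'completed'
Step 2: 6 records match, summing to 40
Step 3: Original sum: 85
Step 4: Remaining sum = 85 - 40 = 45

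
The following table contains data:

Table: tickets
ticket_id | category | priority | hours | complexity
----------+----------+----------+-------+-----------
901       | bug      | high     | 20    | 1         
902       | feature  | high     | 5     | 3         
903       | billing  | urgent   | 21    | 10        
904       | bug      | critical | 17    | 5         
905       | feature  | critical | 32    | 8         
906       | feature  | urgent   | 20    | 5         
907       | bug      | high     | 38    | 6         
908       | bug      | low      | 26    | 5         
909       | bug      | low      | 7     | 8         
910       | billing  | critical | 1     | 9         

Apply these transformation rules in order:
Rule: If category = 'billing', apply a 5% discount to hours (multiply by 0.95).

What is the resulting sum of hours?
185.9

Step 1: Records with category = 'billing' have total hours = 22
Step 2: Apply multiplier: 22 × 0.95 = 20.9
Step 3: Other records total: 165
Step 4: Final sum = 20.9 + 165 = 185.9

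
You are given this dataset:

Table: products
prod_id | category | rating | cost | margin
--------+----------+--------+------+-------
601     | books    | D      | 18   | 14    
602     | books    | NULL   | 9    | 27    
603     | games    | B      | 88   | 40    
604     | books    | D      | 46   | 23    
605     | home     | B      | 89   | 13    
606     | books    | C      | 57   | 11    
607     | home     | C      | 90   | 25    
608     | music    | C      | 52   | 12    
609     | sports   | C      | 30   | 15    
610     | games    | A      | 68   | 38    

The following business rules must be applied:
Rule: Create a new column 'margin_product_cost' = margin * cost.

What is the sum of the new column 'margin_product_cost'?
12765

Step 1: For each record, compute margin * cost
Example calculations:
  14 * 18 = 252
  27 * 9 = 243
  40 * 88 = 3520
  ...
Step 2: Sum all derived values
Step 3: Total = 12765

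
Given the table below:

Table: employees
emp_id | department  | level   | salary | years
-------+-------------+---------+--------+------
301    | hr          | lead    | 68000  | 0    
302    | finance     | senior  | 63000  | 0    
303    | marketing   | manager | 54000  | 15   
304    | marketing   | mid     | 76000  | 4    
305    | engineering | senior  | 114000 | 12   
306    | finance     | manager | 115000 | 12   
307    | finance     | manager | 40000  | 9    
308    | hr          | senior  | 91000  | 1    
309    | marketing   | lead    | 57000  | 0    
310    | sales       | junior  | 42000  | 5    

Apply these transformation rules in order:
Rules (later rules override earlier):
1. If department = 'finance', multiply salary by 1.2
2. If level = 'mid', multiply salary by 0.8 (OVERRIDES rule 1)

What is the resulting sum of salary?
748400.0

Step 1: Rule 2 takes priority for records with level = 'mid'
  - 1 records: 76000 × 0.8 = 60800.0
Step 2: Rule 1 applies to remaining records with department = 'finance'
  - 3 records: 218000 × 1.2 = 261600.0
Step 3: Other records unchanged: 426000
Step 4: Final sum = 60800.0 + 261600.0 + 426000 = 748400.0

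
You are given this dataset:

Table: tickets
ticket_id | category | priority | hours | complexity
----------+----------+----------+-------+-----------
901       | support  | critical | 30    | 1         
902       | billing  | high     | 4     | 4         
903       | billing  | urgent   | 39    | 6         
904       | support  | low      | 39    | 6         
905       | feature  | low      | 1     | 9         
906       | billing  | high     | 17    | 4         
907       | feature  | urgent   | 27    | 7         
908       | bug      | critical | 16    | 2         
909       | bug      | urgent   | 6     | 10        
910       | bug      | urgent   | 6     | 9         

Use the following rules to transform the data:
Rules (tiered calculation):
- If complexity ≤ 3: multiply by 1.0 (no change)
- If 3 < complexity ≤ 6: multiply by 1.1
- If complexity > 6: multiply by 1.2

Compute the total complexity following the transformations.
67.0

Step 1: Tier 1 (complexity ≤ 3): 2 records, sum = 3 × 1.0 = 3.0
Step 2: Tier 2 (3 < complexity ≤ 6): 4 records, sum = 20 × 1.1 = 22.0
Step 3: Tier 3 (complexity > 6): 4 records, sum = 35 × 1.2 = 42.0
Step 4: Final sum = 3.0 + 22.0 + 42.0 = 67.0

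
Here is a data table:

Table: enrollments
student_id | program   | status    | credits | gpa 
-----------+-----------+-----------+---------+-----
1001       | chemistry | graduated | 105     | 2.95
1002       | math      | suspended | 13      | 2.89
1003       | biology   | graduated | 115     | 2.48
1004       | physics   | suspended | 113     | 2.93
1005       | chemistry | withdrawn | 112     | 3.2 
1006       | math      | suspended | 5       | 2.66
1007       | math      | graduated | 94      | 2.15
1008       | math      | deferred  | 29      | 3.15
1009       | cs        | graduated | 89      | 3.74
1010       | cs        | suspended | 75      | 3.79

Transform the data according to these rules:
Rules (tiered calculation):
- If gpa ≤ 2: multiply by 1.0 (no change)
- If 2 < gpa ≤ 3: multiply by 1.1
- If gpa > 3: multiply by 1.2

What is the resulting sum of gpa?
34.32

Step 1: Tier 1 (gpa ≤ 2): 0 records, sum = 0 × 1.0 = 0.0
Step 2: Tier 2 (2 < gpa ≤ 3): 6 records, sum = 16.06 × 1.1 = 17.67
Step 3: Tier 3 (gpa > 3): 4 records, sum = 13.88 × 1.2 = 16.66
Step 4: Final sum = 0.0 + 17.67 + 16.66 = 34.32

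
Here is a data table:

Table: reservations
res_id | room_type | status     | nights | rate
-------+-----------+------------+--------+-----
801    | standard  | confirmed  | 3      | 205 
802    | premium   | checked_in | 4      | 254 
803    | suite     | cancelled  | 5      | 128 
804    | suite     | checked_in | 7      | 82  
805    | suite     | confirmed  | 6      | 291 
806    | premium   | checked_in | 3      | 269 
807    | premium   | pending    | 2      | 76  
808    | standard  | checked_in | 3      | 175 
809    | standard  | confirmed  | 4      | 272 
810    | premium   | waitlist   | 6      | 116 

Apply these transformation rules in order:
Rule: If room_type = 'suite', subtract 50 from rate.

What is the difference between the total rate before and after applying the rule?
150

Step 1: Original sum of rate = 1868
Step 2: 3 records have room_type = 'suite'
Step 3: Each affected record changes by -50
Step 4: Total change = 3 × -50 = -150
Step 5: New sum = 1868 + -150 = 1718
Step 6: Difference = |1718 - 1868| = 150
        (Sum decreased by 150)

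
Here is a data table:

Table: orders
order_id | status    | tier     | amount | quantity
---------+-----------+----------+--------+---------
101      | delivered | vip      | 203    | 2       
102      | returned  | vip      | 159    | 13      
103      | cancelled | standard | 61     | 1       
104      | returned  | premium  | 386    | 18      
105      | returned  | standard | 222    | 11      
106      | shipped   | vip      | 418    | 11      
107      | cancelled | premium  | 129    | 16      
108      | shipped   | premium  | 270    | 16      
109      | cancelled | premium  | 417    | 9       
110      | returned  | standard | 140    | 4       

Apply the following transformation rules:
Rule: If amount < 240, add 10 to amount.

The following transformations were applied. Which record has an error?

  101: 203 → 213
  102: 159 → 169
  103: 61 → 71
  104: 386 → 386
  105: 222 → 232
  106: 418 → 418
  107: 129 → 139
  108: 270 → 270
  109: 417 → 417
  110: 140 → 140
Record 110 has an error. The correct transformed value should be 150, not 140.

Step 1: Check each record against the rule
Step 2: Record 110 has amount = 140
Step 3: Since 140 < 240, the bonus should have been applied
Step 4: Correct value = 150, but claimed value = 140
Conclusion: Record 110 has the error.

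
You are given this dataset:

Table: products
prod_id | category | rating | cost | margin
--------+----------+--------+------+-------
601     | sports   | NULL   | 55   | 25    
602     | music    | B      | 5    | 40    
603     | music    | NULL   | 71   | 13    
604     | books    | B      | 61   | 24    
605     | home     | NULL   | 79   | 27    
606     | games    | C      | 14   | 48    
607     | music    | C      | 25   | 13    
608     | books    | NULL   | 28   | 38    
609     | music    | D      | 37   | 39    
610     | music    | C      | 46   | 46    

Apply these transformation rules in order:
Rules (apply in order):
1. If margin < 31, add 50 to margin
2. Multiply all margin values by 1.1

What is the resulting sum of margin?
619.3

Step 1: Apply Rule 1 - Add 50 to records with margin < 31
  - 5 records affected: 102 + (5 × 50) = 352
  - Unaffected records: 211
  - Sum after Rule 1: 563
Step 2: Apply Rule 2 - Multiply all by 1.1
  - 563 × 1.1 = 619.3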